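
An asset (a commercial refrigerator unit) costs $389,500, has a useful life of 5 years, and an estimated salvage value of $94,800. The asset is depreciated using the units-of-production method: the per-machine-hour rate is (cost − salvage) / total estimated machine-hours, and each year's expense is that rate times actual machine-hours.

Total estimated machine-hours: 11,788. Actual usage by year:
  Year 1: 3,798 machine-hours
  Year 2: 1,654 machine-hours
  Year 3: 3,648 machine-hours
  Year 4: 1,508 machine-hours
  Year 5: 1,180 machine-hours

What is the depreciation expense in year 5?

$29,500

Depreciable base = $389,500 − $94,800 = $294,700.
Rate = $294,700 / 11,788 machine-hours = $25 per machine-hour.
Year 1: 3,798 × $25 = $94,950. Book value $294,550.
Year 2: 1,654 × $25 = $41,350. Book value $253,200.
Year 3: 3,648 × $25 = $91,200. Book value $162,000.
Year 4: 1,508 × $25 = $37,700. Book value $124,300.
Year 5: 1,180 × $25 = $29,500. Book value $94,800.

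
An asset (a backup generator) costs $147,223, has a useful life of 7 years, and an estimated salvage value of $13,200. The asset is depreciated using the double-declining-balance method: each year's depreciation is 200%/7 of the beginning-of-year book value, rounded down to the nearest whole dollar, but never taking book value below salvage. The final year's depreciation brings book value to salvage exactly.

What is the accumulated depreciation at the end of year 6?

Depreciable base = $147,223 − $13,200 = $134,023.
Year 1: ⌊$147,223 × 200%/7⌋ = $42,063. Book value $105,160.
Year 2: ⌊$105,160 × 200%/7⌋ = $30,045. Book value $75,115.
Year 3: ⌊$75,115 × 200%/7⌋ = $21,461. Book value $53,654.
Year 4: ⌊$53,654 × 200%/7⌋ = $15,329. Book value $38,325.
Year 5: ⌊$38,325 × 200%/7⌋ = $10,950. Book value $27,375.
Year 6: ⌊$27,375 × 200%/7⌋ = $7,821. Book value $19,554.
Accumulated through year 6 = $147,223 − $19,554 = $127,669.

$127,669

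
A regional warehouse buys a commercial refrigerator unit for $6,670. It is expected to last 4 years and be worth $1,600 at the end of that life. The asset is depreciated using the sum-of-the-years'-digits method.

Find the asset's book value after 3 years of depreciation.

Depreciable base = $6,670 − $1,600 = $5,070.
Sum of the years' digits = 4+3+2+1 = 10.
Year 1: $5,070 × 4/10 = $2,028. Book value $4,642.
Year 2: $5,070 × 3/10 = $1,521. Book value $3,121.
Year 3: $5,070 × 2/10 = $1,014. Book value $2,107.

$2,107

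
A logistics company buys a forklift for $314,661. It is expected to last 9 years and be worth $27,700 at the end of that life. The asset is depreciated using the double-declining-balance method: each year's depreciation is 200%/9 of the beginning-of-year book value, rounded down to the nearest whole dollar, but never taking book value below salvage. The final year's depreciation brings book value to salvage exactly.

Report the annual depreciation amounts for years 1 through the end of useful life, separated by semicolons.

$69,924; $54,386; $42,300; $32,900; $25,589; $19,902; $15,480; $12,040; $14,440

Depreciable base = $314,661 − $27,700 = $286,961.
Year 1: ⌊$314,661 × 200%/9⌋ = $69,924. Book value $244,737.
Year 2: ⌊$244,737 × 200%/9⌋ = $54,386. Book value $190,351.
Year 3: ⌊$190,351 × 200%/9⌋ = $42,300. Book value $148,051.
Year 4: ⌊$148,051 × 200%/9⌋ = $32,900. Book value $115,151.
Year 5: ⌊$115,151 × 200%/9⌋ = $25,589. Book value $89,562.
Year 6: ⌊$89,562 × 200%/9⌋ = $19,902. Book value $69,660.
Year 7: ⌊$69,660 × 200%/9⌋ = $15,480. Book value $54,180.
Year 8: ⌊$54,180 × 200%/9⌋ = $12,040. Book value $42,140.
Year 9 (final): $42,140 − $27,700 = $14,440. Book value $27,700.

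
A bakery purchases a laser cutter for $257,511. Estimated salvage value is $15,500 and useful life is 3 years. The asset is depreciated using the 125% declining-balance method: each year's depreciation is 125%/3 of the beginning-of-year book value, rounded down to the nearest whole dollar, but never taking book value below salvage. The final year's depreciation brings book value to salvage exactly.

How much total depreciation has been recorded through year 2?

$169,885

Depreciable base = $257,511 − $15,500 = $242,011.
Year 1: ⌊$257,511 × 125%/3⌋ = $107,296. Book value $150,215.
Year 2: ⌊$150,215 × 125%/3⌋ = $62,589. Book value $87,626.
Accumulated through year 2 = $257,511 − $87,626 = $169,885.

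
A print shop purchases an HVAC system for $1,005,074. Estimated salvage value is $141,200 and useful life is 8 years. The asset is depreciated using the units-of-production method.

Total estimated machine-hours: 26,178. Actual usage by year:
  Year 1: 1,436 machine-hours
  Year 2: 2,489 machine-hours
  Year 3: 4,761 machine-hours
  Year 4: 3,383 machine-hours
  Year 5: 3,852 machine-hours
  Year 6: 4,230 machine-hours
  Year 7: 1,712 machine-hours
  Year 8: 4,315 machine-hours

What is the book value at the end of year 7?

$283,595

Depreciable base = $1,005,074 − $141,200 = $863,874.
Rate = $863,874 / 26,178 machine-hours = $33 per machine-hour.
Year 1: 1,436 × $33 = $47,388. Book value $957,686.
Year 2: 2,489 × $33 = $82,137. Book value $875,549.
Year 3: 4,761 × $33 = $157,113. Book value $718,436.
Year 4: 3,383 × $33 = $111,639. Book value $606,797.
Year 5: 3,852 × $33 = $127,116. Book value $479,681.
Year 6: 4,230 × $33 = $139,590. Book value $340,091.
Year 7: 1,712 × $33 = $56,496. Book value $283,595.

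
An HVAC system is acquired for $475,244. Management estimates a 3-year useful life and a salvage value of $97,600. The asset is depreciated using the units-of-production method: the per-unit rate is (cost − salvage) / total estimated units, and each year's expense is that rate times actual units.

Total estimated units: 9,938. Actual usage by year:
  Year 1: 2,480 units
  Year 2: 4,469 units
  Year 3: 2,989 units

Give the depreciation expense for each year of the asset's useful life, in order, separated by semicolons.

Depreciable base = $475,244 − $97,600 = $377,644.
Rate = $377,644 / 9,938 units = $38 per unit.
Year 1: 2,480 × $38 = $94,240. Book value $381,004.
Year 2: 4,469 × $38 = $169,822. Book value $211,182.
Year 3: 2,989 × $38 = $113,582. Book value $97,600.

$94,240; $169,822; $113,582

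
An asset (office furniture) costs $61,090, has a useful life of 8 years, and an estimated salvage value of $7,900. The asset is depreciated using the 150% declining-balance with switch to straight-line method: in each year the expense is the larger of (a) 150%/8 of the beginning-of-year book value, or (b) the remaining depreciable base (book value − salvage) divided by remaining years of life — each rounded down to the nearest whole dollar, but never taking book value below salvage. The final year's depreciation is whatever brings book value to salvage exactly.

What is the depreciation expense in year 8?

$4,578

Depreciable base = $61,090 − $7,900 = $53,190.
Year 1: DB = ⌊$61,090 × 150%/8⌋ = $11,454; SL = ⌊$53,190/8⌋ = $6,648 → take DB $11,454. Book value $49,636.
Year 2: DB = ⌊$49,636 × 150%/8⌋ = $9,306; SL = ⌊$41,736/7⌋ = $5,962 → take DB $9,306. Book value $40,330.
Year 3: DB = ⌊$40,330 × 150%/8⌋ = $7,561; SL = ⌊$32,430/6⌋ = $5,405 → take DB $7,561. Book value $32,769.
Year 4: DB = ⌊$32,769 × 150%/8⌋ = $6,144; SL = ⌊$24,869/5⌋ = $4,973 → take DB $6,144. Book value $26,625.
Year 5: DB = ⌊$26,625 × 150%/8⌋ = $4,992; SL = ⌊$18,725/4⌋ = $4,681 → take DB $4,992. Book value $21,633.
Year 6: DB = ⌊$21,633 × 150%/8⌋ = $4,056; SL = ⌊$13,733/3⌋ = $4,577 → take SL $4,577. Book value $17,056.
Year 7: DB = ⌊$17,056 × 150%/8⌋ = $3,198; SL = ⌊$9,156/2⌋ = $4,578 → take SL $4,578. Book value $12,478.
Year 8 (final): $12,478 − $7,900 = $4,578. Book value $7,900.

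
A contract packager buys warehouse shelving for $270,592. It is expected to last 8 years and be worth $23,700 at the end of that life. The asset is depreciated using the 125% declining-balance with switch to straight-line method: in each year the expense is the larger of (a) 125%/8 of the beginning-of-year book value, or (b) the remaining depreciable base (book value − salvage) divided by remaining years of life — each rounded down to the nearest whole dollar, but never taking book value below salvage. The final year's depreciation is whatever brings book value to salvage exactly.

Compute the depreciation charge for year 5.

Depreciable base = $270,592 − $23,700 = $246,892.
Year 1: DB = ⌊$270,592 × 125%/8⌋ = $42,280; SL = ⌊$246,892/8⌋ = $30,861 → take DB $42,280. Book value $228,312.
Year 2: DB = ⌊$228,312 × 125%/8⌋ = $35,673; SL = ⌊$204,612/7⌋ = $29,230 → take DB $35,673. Book value $192,639.
Year 3: DB = ⌊$192,639 × 125%/8⌋ = $30,099; SL = ⌊$168,939/6⌋ = $28,156 → take DB $30,099. Book value $162,540.
Year 4: DB = ⌊$162,540 × 125%/8⌋ = $25,396; SL = ⌊$138,840/5⌋ = $27,768 → take SL $27,768. Book value $134,772.
Year 5: DB = ⌊$134,772 × 125%/8⌋ = $21,058; SL = ⌊$111,072/4⌋ = $27,768 → take SL $27,768. Book value $107,004.

$27,768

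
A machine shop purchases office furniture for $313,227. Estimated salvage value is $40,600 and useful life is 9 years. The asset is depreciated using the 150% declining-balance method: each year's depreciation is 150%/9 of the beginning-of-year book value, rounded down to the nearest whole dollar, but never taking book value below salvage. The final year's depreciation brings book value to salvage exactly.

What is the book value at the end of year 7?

$87,417

Depreciable base = $313,227 − $40,600 = $272,627.
Year 1: ⌊$313,227 × 150%/9⌋ = $52,204. Book value $261,023.
Year 2: ⌊$261,023 × 150%/9⌋ = $43,503. Book value $217,520.
Year 3: ⌊$217,520 × 150%/9⌋ = $36,253. Book value $181,267.
Year 4: ⌊$181,267 × 150%/9⌋ = $30,211. Book value $151,056.
Year 5: ⌊$151,056 × 150%/9⌋ = $25,176. Book value $125,880.
Year 6: ⌊$125,880 × 150%/9⌋ = $20,980. Book value $104,900.
Year 7: ⌊$104,900 × 150%/9⌋ = $17,483. Book value $87,417.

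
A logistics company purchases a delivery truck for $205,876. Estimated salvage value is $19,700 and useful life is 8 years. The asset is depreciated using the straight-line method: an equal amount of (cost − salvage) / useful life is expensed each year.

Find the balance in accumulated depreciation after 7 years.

Depreciable base = $205,876 − $19,700 = $186,176.
Annual expense = $186,176 / 8 = $23,272.
End of year 1: book value $182,604.
End of year 2: book value $159,332.
End of year 3: book value $136,060.
End of year 4: book value $112,788.
End of year 5: book value $89,516.
End of year 6: book value $66,244.
End of year 7: book value $42,972.
Accumulated through year 7 = $205,876 − $42,972 = $162,904.

$162,904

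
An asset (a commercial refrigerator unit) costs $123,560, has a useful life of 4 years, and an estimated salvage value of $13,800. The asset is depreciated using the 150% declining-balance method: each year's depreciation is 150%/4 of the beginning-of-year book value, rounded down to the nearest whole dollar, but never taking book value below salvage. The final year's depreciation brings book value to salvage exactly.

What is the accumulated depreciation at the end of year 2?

$75,294

Depreciable base = $123,560 − $13,800 = $109,760.
Year 1: ⌊$123,560 × 150%/4⌋ = $46,335. Book value $77,225.
Year 2: ⌊$77,225 × 150%/4⌋ = $28,959. Book value $48,266.
Accumulated through year 2 = $123,560 − $48,266 = $75,294.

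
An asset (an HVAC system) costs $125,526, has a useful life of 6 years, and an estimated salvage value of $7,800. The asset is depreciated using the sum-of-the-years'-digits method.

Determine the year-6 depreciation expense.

Depreciable base = $125,526 − $7,800 = $117,726.
Sum of the years' digits = 6+5+4+3+2+1 = 21.
Year 1: $117,726 × 6/21 = $33,636. Book value $91,890.
Year 2: $117,726 × 5/21 = $28,030. Book value $63,860.
Year 3: $117,726 × 4/21 = $22,424. Book value $41,436.
Year 4: $117,726 × 3/21 = $16,818. Book value $24,618.
Year 5: $117,726 × 2/21 = $11,212. Book value $13,406.
Year 6: $117,726 × 1/21 = $5,606. Book value $7,800.

$5,606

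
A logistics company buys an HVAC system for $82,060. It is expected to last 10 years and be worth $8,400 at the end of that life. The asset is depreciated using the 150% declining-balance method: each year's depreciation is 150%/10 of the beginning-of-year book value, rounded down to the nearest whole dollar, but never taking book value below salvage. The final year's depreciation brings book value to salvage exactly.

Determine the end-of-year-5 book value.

Depreciable base = $82,060 − $8,400 = $73,660.
Year 1: ⌊$82,060 × 150%/10⌋ = $12,309. Book value $69,751.
Year 2: ⌊$69,751 × 150%/10⌋ = $10,462. Book value $59,289.
Year 3: ⌊$59,289 × 150%/10⌋ = $8,893. Book value $50,396.
Year 4: ⌊$50,396 × 150%/10⌋ = $7,559. Book value $42,837.
Year 5: ⌊$42,837 × 150%/10⌋ = $6,425. Book value $36,412.

$36,412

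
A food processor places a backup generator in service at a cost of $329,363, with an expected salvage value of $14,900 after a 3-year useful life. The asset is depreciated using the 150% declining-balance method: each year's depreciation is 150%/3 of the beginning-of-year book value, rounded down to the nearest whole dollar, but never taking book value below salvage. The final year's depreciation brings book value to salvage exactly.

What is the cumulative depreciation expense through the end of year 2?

$247,022

Depreciable base = $329,363 − $14,900 = $314,463.
Year 1: ⌊$329,363 × 150%/3⌋ = $164,681. Book value $164,682.
Year 2: ⌊$164,682 × 150%/3⌋ = $82,341. Book value $82,341.
Accumulated through year 2 = $329,363 − $82,341 = $247,022.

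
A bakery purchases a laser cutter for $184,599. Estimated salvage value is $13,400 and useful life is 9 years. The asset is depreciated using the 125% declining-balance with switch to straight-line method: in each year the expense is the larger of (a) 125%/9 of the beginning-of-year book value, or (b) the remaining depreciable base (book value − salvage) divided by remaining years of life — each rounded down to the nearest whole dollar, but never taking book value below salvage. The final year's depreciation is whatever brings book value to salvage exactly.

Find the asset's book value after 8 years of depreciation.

Depreciable base = $184,599 − $13,400 = $171,199.
Year 1: DB = ⌊$184,599 × 125%/9⌋ = $25,638; SL = ⌊$171,199/9⌋ = $19,022 → take DB $25,638. Book value $158,961.
Year 2: DB = ⌊$158,961 × 125%/9⌋ = $22,077; SL = ⌊$145,561/8⌋ = $18,195 → take DB $22,077. Book value $136,884.
Year 3: DB = ⌊$136,884 × 125%/9⌋ = $19,011; SL = ⌊$123,484/7⌋ = $17,640 → take DB $19,011. Book value $117,873.
Year 4: DB = ⌊$117,873 × 125%/9⌋ = $16,371; SL = ⌊$104,473/6⌋ = $17,412 → take SL $17,412. Book value $100,461.
Year 5: DB = ⌊$100,461 × 125%/9⌋ = $13,952; SL = ⌊$87,061/5⌋ = $17,412 → take SL $17,412. Book value $83,049.
Year 6: DB = ⌊$83,049 × 125%/9⌋ = $11,534; SL = ⌊$69,649/4⌋ = $17,412 → take SL $17,412. Book value $65,637.
Year 7: DB = ⌊$65,637 × 125%/9⌋ = $9,116; SL = ⌊$52,237/3⌋ = $17,412 → take SL $17,412. Book value $48,225.
Year 8: DB = ⌊$48,225 × 125%/9⌋ = $6,697; SL = ⌊$34,825/2⌋ = $17,412 → take SL $17,412. Book value $30,813.

$30,813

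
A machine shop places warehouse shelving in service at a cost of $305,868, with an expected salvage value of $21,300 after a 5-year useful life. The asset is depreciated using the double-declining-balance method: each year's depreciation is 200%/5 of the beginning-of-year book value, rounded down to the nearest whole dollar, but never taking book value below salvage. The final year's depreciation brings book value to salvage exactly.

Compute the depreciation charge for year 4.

Depreciable base = $305,868 − $21,300 = $284,568.
Year 1: ⌊$305,868 × 200%/5⌋ = $122,347. Book value $183,521.
Year 2: ⌊$183,521 × 200%/5⌋ = $73,408. Book value $110,113.
Year 3: ⌊$110,113 × 200%/5⌋ = $44,045. Book value $66,068.
Year 4: ⌊$66,068 × 200%/5⌋ = $26,427. Book value $39,641.

$26,427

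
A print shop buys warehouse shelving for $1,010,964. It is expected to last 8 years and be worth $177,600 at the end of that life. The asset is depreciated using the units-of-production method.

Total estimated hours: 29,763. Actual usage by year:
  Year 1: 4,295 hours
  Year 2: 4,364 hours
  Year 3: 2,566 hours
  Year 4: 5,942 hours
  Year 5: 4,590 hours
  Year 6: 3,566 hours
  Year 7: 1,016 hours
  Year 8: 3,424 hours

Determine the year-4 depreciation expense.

$166,376

Depreciable base = $1,010,964 − $177,600 = $833,364.
Rate = $833,364 / 29,763 hours = $28 per hour.
Year 1: 4,295 × $28 = $120,260. Book value $890,704.
Year 2: 4,364 × $28 = $122,192. Book value $768,512.
Year 3: 2,566 × $28 = $71,848. Book value $696,664.
Year 4: 5,942 × $28 = $166,376. Book value $530,288.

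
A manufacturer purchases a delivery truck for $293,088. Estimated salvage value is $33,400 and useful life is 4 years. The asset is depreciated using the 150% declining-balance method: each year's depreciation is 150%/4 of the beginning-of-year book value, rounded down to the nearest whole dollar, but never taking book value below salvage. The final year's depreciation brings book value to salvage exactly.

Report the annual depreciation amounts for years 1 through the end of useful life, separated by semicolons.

Depreciable base = $293,088 − $33,400 = $259,688.
Year 1: ⌊$293,088 × 150%/4⌋ = $109,908. Book value $183,180.
Year 2: ⌊$183,180 × 150%/4⌋ = $68,692. Book value $114,488.
Year 3: ⌊$114,488 × 150%/4⌋ = $42,933. Book value $71,555.
Year 4 (final): $71,555 − $33,400 = $38,155. Book value $33,400.

$109,908; $68,692; $42,933; $38,155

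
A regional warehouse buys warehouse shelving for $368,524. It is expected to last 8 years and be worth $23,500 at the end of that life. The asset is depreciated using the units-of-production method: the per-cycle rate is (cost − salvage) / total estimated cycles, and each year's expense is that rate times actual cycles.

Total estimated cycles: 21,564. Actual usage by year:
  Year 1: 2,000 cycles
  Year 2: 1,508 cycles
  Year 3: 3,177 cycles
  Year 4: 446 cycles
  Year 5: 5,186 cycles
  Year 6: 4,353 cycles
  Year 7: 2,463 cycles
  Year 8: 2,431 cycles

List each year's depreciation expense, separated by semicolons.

Depreciable base = $368,524 − $23,500 = $345,024.
Rate = $345,024 / 21,564 cycles = $16 per cycle.
Year 1: 2,000 × $16 = $32,000. Book value $336,524.
Year 2: 1,508 × $16 = $24,128. Book value $312,396.
Year 3: 3,177 × $16 = $50,832. Book value $261,564.
Year 4: 446 × $16 = $7,136. Book value $254,428.
Year 5: 5,186 × $16 = $82,976. Book value $171,452.
Year 6: 4,353 × $16 = $69,648. Book value $101,804.
Year 7: 2,463 × $16 = $39,408. Book value $62,396.
Year 8: 2,431 × $16 = $38,896. Book value $23,500.

$32,000; $24,128; $50,832; $7,136; $82,976; $69,648; $39,408; $38,896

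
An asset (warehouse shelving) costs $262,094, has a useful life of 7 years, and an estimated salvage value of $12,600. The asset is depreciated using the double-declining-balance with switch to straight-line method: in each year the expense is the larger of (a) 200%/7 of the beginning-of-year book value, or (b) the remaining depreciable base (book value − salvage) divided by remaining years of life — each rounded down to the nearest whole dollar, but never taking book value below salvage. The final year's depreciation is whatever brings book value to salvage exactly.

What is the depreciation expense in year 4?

$27,290

Depreciable base = $262,094 − $12,600 = $249,494.
Year 1: DB = ⌊$262,094 × 200%/7⌋ = $74,884; SL = ⌊$249,494/7⌋ = $35,642 → take DB $74,884. Book value $187,210.
Year 2: DB = ⌊$187,210 × 200%/7⌋ = $53,488; SL = ⌊$174,610/6⌋ = $29,101 → take DB $53,488. Book value $133,722.
Year 3: DB = ⌊$133,722 × 200%/7⌋ = $38,206; SL = ⌊$121,122/5⌋ = $24,224 → take DB $38,206. Book value $95,516.
Year 4: DB = ⌊$95,516 × 200%/7⌋ = $27,290; SL = ⌊$82,916/4⌋ = $20,729 → take DB $27,290. Book value $68,226.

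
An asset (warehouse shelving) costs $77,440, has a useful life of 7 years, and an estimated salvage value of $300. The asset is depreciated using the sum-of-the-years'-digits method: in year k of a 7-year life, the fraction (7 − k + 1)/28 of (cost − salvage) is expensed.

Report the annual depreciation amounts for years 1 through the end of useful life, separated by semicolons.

Depreciable base = $77,440 − $300 = $77,140.
Sum of the years' digits = 7+6+5+4+3+2+1 = 28.
Year 1: $77,140 × 7/28 = $19,285. Book value $58,155.
Year 2: $77,140 × 6/28 = $16,530. Book value $41,625.
Year 3: $77,140 × 5/28 = $13,775. Book value $27,850.
Year 4: $77,140 × 4/28 = $11,020. Book value $16,830.
Year 5: $77,140 × 3/28 = $8,265. Book value $8,565.
Year 6: $77,140 × 2/28 = $5,510. Book value $3,055.
Year 7: $77,140 × 1/28 = $2,755. Book value $300.

$19,285; $16,530; $13,775; $11,020; $8,265; $5,510; $2,755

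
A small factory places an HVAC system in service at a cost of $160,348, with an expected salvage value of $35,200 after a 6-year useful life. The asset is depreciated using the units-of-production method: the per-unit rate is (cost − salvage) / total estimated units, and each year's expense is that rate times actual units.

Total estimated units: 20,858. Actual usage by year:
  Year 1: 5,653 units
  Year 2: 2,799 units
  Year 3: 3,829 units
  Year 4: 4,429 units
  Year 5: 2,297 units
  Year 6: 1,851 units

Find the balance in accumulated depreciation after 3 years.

$73,686

Depreciable base = $160,348 − $35,200 = $125,148.
Rate = $125,148 / 20,858 units = $6 per unit.
Year 1: 5,653 × $6 = $33,918. Book value $126,430.
Year 2: 2,799 × $6 = $16,794. Book value $109,636.
Year 3: 3,829 × $6 = $22,974. Book value $86,662.
Accumulated through year 3 = $160,348 − $86,662 = $73,686.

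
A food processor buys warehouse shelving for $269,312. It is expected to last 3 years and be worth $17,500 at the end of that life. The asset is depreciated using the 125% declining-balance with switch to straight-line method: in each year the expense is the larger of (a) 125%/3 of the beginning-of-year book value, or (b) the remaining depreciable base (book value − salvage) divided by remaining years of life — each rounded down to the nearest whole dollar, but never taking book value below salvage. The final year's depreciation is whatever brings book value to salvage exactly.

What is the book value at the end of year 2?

$87,300

Depreciable base = $269,312 − $17,500 = $251,812.
Year 1: DB = ⌊$269,312 × 125%/3⌋ = $112,213; SL = ⌊$251,812/3⌋ = $83,937 → take DB $112,213. Book value $157,099.
Year 2: DB = ⌊$157,099 × 125%/3⌋ = $65,457; SL = ⌊$139,599/2⌋ = $69,799 → take SL $69,799. Book value $87,300.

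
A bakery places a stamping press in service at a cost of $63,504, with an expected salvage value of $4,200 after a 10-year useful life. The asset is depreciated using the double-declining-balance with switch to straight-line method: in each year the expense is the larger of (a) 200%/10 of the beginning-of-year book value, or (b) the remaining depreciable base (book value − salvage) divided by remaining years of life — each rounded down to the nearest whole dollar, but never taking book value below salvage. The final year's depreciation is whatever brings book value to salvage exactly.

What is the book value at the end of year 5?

Depreciable base = $63,504 − $4,200 = $59,304.
Year 1: DB = ⌊$63,504 × 200%/10⌋ = $12,700; SL = ⌊$59,304/10⌋ = $5,930 → take DB $12,700. Book value $50,804.
Year 2: DB = ⌊$50,804 × 200%/10⌋ = $10,160; SL = ⌊$46,604/9⌋ = $5,178 → take DB $10,160. Book value $40,644.
Year 3: DB = ⌊$40,644 × 200%/10⌋ = $8,128; SL = ⌊$36,444/8⌋ = $4,555 → take DB $8,128. Book value $32,516.
Year 4: DB = ⌊$32,516 × 200%/10⌋ = $6,503; SL = ⌊$28,316/7⌋ = $4,045 → take DB $6,503. Book value $26,013.
Year 5: DB = ⌊$26,013 × 200%/10⌋ = $5,202; SL = ⌊$21,813/6⌋ = $3,635 → take DB $5,202. Book value $20,811.

$20,811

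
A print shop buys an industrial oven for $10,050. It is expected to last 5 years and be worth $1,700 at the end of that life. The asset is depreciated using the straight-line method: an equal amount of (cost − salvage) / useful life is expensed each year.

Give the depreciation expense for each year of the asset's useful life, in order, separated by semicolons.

Depreciable base = $10,050 − $1,700 = $8,350.
Annual expense = $8,350 / 5 = $1,670.
End of year 1: book value $8,380.
End of year 2: book value $6,710.
End of year 3: book value $5,040.
End of year 4: book value $3,370.
End of year 5: book value $1,700.

$1,670; $1,670; $1,670; $1,670; $1,670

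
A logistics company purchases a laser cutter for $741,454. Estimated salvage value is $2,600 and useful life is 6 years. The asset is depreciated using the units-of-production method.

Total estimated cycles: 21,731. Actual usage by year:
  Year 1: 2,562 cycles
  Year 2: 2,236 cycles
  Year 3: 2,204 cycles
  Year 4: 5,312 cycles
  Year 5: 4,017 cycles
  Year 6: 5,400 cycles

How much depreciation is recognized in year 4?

Depreciable base = $741,454 − $2,600 = $738,854.
Rate = $738,854 / 21,731 cycles = $34 per cycle.
Year 1: 2,562 × $34 = $87,108. Book value $654,346.
Year 2: 2,236 × $34 = $76,024. Book value $578,322.
Year 3: 2,204 × $34 = $74,936. Book value $503,386.
Year 4: 5,312 × $34 = $180,608. Book value $322,778.

$180,608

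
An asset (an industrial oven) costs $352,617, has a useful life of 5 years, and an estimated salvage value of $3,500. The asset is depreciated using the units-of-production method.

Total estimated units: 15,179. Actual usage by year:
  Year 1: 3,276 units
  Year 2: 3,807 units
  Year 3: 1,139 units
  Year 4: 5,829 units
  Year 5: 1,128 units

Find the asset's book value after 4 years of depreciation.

$29,444

Depreciable base = $352,617 − $3,500 = $349,117.
Rate = $349,117 / 15,179 units = $23 per unit.
Year 1: 3,276 × $23 = $75,348. Book value $277,269.
Year 2: 3,807 × $23 = $87,561. Book value $189,708.
Year 3: 1,139 × $23 = $26,197. Book value $163,511.
Year 4: 5,829 × $23 = $134,067. Book value $29,444.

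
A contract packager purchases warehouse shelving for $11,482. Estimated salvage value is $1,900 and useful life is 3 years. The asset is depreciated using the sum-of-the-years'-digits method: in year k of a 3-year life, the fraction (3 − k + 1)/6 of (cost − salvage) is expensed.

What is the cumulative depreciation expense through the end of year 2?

Depreciable base = $11,482 − $1,900 = $9,582.
Sum of the years' digits = 3+2+1 = 6.
Year 1: $9,582 × 3/6 = $4,791. Book value $6,691.
Year 2: $9,582 × 2/6 = $3,194. Book value $3,497.
Accumulated through year 2 = $11,482 − $3,497 = $7,985.

$7,985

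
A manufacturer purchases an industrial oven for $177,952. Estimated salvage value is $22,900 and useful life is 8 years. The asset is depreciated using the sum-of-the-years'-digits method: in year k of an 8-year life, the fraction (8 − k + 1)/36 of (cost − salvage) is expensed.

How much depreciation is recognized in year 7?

$8,614

Depreciable base = $177,952 − $22,900 = $155,052.
Sum of the years' digits = 8+7+6+5+4+3+2+1 = 36.
Year 1: $155,052 × 8/36 = $34,456. Book value $143,496.
Year 2: $155,052 × 7/36 = $30,149. Book value $113,347.
Year 3: $155,052 × 6/36 = $25,842. Book value $87,505.
Year 4: $155,052 × 5/36 = $21,535. Book value $65,970.
Year 5: $155,052 × 4/36 = $17,228. Book value $48,742.
Year 6: $155,052 × 3/36 = $12,921. Book value $35,821.
Year 7: $155,052 × 2/36 = $8,614. Book value $27,207.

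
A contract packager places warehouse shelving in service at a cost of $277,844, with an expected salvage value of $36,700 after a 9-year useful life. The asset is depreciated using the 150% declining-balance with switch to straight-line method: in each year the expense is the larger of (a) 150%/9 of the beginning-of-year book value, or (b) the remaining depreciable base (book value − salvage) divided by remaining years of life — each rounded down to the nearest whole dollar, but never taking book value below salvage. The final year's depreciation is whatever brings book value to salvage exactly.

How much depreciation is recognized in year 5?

$22,332

Depreciable base = $277,844 − $36,700 = $241,144.
Year 1: DB = ⌊$277,844 × 150%/9⌋ = $46,307; SL = ⌊$241,144/9⌋ = $26,793 → take DB $46,307. Book value $231,537.
Year 2: DB = ⌊$231,537 × 150%/9⌋ = $38,589; SL = ⌊$194,837/8⌋ = $24,354 → take DB $38,589. Book value $192,948.
Year 3: DB = ⌊$192,948 × 150%/9⌋ = $32,158; SL = ⌊$156,248/7⌋ = $22,321 → take DB $32,158. Book value $160,790.
Year 4: DB = ⌊$160,790 × 150%/9⌋ = $26,798; SL = ⌊$124,090/6⌋ = $20,681 → take DB $26,798. Book value $133,992.
Year 5: DB = ⌊$133,992 × 150%/9⌋ = $22,332; SL = ⌊$97,292/5⌋ = $19,458 → take DB $22,332. Book value $111,660.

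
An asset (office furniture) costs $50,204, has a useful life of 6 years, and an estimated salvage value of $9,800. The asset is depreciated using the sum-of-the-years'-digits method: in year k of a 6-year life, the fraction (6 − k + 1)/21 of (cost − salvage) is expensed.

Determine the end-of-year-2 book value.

$29,040

Depreciable base = $50,204 − $9,800 = $40,404.
Sum of the years' digits = 6+5+4+3+2+1 = 21.
Year 1: $40,404 × 6/21 = $11,544. Book value $38,660.
Year 2: $40,404 × 5/21 = $9,620. Book value $29,040.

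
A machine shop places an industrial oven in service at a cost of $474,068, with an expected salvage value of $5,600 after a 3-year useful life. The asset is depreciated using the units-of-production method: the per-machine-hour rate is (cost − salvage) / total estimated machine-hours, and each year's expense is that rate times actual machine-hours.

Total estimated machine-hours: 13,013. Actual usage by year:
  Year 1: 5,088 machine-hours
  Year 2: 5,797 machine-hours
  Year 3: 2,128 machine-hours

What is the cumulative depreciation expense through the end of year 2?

$391,860

Depreciable base = $474,068 − $5,600 = $468,468.
Rate = $468,468 / 13,013 machine-hours = $36 per machine-hour.
Year 1: 5,088 × $36 = $183,168. Book value $290,900.
Year 2: 5,797 × $36 = $208,692. Book value $82,208.
Accumulated through year 2 = $474,068 − $82,208 = $391,860.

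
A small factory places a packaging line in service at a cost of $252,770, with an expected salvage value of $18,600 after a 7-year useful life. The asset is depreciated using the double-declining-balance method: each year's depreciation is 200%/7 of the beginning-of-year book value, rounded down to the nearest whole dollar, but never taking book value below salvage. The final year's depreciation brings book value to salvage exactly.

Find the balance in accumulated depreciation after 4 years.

Depreciable base = $252,770 − $18,600 = $234,170.
Year 1: ⌊$252,770 × 200%/7⌋ = $72,220. Book value $180,550.
Year 2: ⌊$180,550 × 200%/7⌋ = $51,585. Book value $128,965.
Year 3: ⌊$128,965 × 200%/7⌋ = $36,847. Book value $92,118.
Year 4: ⌊$92,118 × 200%/7⌋ = $26,319. Book value $65,799.
Accumulated through year 4 = $252,770 − $65,799 = $186,971.

$186,971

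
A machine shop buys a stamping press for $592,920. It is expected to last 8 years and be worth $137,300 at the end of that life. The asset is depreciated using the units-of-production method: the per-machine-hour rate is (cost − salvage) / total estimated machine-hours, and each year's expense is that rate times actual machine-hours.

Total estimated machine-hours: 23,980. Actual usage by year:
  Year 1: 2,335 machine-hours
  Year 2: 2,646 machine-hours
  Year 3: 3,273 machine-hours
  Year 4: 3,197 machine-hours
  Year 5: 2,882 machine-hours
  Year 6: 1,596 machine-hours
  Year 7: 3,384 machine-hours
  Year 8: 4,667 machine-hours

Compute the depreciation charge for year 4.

Depreciable base = $592,920 − $137,300 = $455,620.
Rate = $455,620 / 23,980 machine-hours = $19 per machine-hour.
Year 1: 2,335 × $19 = $44,365. Book value $548,555.
Year 2: 2,646 × $19 = $50,274. Book value $498,281.
Year 3: 3,273 × $19 = $62,187. Book value $436,094.
Year 4: 3,197 × $19 = $60,743. Book value $375,351.

$60,743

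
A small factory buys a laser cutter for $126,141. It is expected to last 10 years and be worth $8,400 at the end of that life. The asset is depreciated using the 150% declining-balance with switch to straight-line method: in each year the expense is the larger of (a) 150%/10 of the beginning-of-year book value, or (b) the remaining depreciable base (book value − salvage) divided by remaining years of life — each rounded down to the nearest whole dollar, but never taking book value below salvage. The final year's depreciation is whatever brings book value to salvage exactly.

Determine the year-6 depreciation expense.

Depreciable base = $126,141 − $8,400 = $117,741.
Year 1: DB = ⌊$126,141 × 150%/10⌋ = $18,921; SL = ⌊$117,741/10⌋ = $11,774 → take DB $18,921. Book value $107,220.
Year 2: DB = ⌊$107,220 × 150%/10⌋ = $16,083; SL = ⌊$98,820/9⌋ = $10,980 → take DB $16,083. Book value $91,137.
Year 3: DB = ⌊$91,137 × 150%/10⌋ = $13,670; SL = ⌊$82,737/8⌋ = $10,342 → take DB $13,670. Book value $77,467.
Year 4: DB = ⌊$77,467 × 150%/10⌋ = $11,620; SL = ⌊$69,067/7⌋ = $9,866 → take DB $11,620. Book value $65,847.
Year 5: DB = ⌊$65,847 × 150%/10⌋ = $9,877; SL = ⌊$57,447/6⌋ = $9,574 → take DB $9,877. Book value $55,970.
Year 6: DB = ⌊$55,970 × 150%/10⌋ = $8,395; SL = ⌊$47,570/5⌋ = $9,514 → take SL $9,514. Book value $46,456.

$9,514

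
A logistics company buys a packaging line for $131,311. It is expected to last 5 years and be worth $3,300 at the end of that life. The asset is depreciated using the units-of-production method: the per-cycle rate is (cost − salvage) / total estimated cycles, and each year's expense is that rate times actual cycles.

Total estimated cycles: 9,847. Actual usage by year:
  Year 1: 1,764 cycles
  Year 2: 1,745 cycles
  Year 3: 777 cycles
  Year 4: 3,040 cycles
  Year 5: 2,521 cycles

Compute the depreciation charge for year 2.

Depreciable base = $131,311 − $3,300 = $128,011.
Rate = $128,011 / 9,847 cycles = $13 per cycle.
Year 1: 1,764 × $13 = $22,932. Book value $108,379.
Year 2: 1,745 × $13 = $22,685. Book value $85,694.

$22,685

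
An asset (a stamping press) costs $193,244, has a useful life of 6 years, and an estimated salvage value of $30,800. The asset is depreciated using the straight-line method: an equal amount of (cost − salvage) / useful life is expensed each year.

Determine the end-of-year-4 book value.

Depreciable base = $193,244 − $30,800 = $162,444.
Annual expense = $162,444 / 6 = $27,074.
End of year 1: book value $166,170.
End of year 2: book value $139,096.
End of year 3: book value $112,022.
End of year 4: book value $84,948.

$84,948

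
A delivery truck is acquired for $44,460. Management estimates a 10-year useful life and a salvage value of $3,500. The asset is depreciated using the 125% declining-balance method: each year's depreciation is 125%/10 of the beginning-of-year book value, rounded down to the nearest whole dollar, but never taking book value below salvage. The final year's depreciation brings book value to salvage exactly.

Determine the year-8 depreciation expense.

$2,182

Depreciable base = $44,460 − $3,500 = $40,960.
Year 1: ⌊$44,460 × 125%/10⌋ = $5,557. Book value $38,903.
Year 2: ⌊$38,903 × 125%/10⌋ = $4,862. Book value $34,041.
Year 3: ⌊$34,041 × 125%/10⌋ = $4,255. Book value $29,786.
Year 4: ⌊$29,786 × 125%/10⌋ = $3,723. Book value $26,063.
Year 5: ⌊$26,063 × 125%/10⌋ = $3,257. Book value $22,806.
Year 6: ⌊$22,806 × 125%/10⌋ = $2,850. Book value $19,956.
Year 7: ⌊$19,956 × 125%/10⌋ = $2,494. Book value $17,462.
Year 8: ⌊$17,462 × 125%/10⌋ = $2,182. Book value $15,280.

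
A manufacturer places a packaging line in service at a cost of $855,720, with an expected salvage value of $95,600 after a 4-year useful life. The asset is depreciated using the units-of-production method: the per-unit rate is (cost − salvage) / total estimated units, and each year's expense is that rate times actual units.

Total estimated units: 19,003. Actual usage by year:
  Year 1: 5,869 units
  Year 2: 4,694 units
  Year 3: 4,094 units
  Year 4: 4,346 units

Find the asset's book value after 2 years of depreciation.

$433,200

Depreciable base = $855,720 − $95,600 = $760,120.
Rate = $760,120 / 19,003 units = $40 per unit.
Year 1: 5,869 × $40 = $234,760. Book value $620,960.
Year 2: 4,694 × $40 = $187,760. Book value $433,200.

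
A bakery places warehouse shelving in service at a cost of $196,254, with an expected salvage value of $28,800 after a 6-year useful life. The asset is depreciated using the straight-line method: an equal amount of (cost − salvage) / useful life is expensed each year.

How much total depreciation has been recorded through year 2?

$55,818

Depreciable base = $196,254 − $28,800 = $167,454.
Annual expense = $167,454 / 6 = $27,909.
End of year 1: book value $168,345.
End of year 2: book value $140,436.
Accumulated through year 2 = $196,254 − $140,436 = $55,818.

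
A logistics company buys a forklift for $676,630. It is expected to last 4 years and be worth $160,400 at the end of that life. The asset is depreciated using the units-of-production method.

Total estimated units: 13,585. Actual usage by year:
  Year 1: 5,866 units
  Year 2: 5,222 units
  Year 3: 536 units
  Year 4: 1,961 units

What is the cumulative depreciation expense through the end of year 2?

$421,344

Depreciable base = $676,630 − $160,400 = $516,230.
Rate = $516,230 / 13,585 units = $38 per unit.
Year 1: 5,866 × $38 = $222,908. Book value $453,722.
Year 2: 5,222 × $38 = $198,436. Book value $255,286.
Accumulated through year 2 = $676,630 − $255,286 = $421,344.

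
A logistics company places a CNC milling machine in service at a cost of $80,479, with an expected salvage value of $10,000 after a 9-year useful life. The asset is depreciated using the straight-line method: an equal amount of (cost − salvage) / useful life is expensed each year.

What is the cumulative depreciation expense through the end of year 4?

$31,324

Depreciable base = $80,479 − $10,000 = $70,479.
Annual expense = $70,479 / 9 = $7,831.
End of year 1: book value $72,648.
End of year 2: book value $64,817.
End of year 3: book value $56,986.
End of year 4: book value $49,155.
Accumulated through year 4 = $80,479 − $49,155 = $31,324.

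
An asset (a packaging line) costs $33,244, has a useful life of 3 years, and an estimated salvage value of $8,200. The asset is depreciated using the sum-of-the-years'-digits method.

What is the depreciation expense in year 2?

$8,348

Depreciable base = $33,244 − $8,200 = $25,044.
Sum of the years' digits = 3+2+1 = 6.
Year 1: $25,044 × 3/6 = $12,522. Book value $20,722.
Year 2: $25,044 × 2/6 = $8,348. Book value $12,374.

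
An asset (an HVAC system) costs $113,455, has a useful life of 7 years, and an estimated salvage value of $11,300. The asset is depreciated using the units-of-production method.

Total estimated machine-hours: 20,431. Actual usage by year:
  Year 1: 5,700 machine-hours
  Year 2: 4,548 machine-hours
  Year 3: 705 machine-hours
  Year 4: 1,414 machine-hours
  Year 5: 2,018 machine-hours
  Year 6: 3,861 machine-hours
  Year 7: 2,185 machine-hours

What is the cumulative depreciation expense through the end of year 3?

Depreciable base = $113,455 − $11,300 = $102,155.
Rate = $102,155 / 20,431 machine-hours = $5 per machine-hour.
Year 1: 5,700 × $5 = $28,500. Book value $84,955.
Year 2: 4,548 × $5 = $22,740. Book value $62,215.
Year 3: 705 × $5 = $3,525. Book value $58,690.
Accumulated through year 3 = $113,455 − $58,690 = $54,765.

$54,765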